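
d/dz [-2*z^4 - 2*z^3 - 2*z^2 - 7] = 2*z*(-4*z^2 - 3*z - 2)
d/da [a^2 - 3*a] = 2*a - 3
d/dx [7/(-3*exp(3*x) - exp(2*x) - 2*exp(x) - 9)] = (63*exp(2*x) + 14*exp(x) + 14)*exp(x)/(3*exp(3*x) + exp(2*x) + 2*exp(x) + 9)^2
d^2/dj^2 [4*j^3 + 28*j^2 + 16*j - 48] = 24*j + 56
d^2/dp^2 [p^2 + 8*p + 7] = 2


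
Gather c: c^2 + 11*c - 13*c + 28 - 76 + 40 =c^2 - 2*c - 8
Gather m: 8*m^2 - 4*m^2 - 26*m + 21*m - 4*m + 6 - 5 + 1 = 4*m^2 - 9*m + 2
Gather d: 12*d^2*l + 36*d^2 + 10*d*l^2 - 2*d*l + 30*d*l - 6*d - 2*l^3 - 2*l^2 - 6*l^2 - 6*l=d^2*(12*l + 36) + d*(10*l^2 + 28*l - 6) - 2*l^3 - 8*l^2 - 6*l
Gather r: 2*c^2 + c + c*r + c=2*c^2 + c*r + 2*c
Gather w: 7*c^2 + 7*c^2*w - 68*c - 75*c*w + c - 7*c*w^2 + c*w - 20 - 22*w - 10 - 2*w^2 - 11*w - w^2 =7*c^2 - 67*c + w^2*(-7*c - 3) + w*(7*c^2 - 74*c - 33) - 30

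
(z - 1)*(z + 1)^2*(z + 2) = z^4 + 3*z^3 + z^2 - 3*z - 2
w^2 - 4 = (w - 2)*(w + 2)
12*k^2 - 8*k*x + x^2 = (-6*k + x)*(-2*k + x)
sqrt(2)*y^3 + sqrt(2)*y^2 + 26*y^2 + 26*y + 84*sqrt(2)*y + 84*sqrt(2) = (y + 6*sqrt(2))*(y + 7*sqrt(2))*(sqrt(2)*y + sqrt(2))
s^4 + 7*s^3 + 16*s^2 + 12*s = s*(s + 2)^2*(s + 3)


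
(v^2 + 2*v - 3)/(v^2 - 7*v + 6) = (v + 3)/(v - 6)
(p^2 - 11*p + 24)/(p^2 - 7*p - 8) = (p - 3)/(p + 1)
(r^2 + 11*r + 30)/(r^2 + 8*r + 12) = (r + 5)/(r + 2)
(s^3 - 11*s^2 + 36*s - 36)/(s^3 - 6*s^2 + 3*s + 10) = (s^2 - 9*s + 18)/(s^2 - 4*s - 5)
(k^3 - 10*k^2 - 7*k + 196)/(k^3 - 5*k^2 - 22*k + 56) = (k - 7)/(k - 2)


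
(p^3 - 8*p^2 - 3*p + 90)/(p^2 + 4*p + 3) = (p^2 - 11*p + 30)/(p + 1)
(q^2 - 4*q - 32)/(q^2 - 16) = (q - 8)/(q - 4)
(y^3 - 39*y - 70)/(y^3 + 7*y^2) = (y^3 - 39*y - 70)/(y^2*(y + 7))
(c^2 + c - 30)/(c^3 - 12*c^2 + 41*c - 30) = (c + 6)/(c^2 - 7*c + 6)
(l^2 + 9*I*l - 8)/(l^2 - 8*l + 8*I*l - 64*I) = (l + I)/(l - 8)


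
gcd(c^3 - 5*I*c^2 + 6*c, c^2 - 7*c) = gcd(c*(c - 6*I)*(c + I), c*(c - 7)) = c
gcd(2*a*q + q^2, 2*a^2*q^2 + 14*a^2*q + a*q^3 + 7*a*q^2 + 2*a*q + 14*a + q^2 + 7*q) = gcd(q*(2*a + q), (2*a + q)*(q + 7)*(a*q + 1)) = 2*a + q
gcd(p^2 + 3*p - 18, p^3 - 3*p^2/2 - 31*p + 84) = p + 6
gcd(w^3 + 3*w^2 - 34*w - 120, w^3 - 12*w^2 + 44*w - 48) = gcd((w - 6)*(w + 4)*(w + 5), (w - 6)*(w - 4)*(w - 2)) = w - 6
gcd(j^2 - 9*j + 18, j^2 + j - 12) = j - 3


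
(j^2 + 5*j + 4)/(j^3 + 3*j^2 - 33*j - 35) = (j + 4)/(j^2 + 2*j - 35)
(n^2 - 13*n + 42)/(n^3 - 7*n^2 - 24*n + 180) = (n - 7)/(n^2 - n - 30)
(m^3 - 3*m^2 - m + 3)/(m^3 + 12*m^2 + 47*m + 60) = (m^3 - 3*m^2 - m + 3)/(m^3 + 12*m^2 + 47*m + 60)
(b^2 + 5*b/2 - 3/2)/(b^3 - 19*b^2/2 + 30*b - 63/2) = (2*b^2 + 5*b - 3)/(2*b^3 - 19*b^2 + 60*b - 63)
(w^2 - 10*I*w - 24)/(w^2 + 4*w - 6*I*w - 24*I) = (w - 4*I)/(w + 4)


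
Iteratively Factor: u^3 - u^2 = (u)*(u^2 - u) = u*(u - 1)*(u)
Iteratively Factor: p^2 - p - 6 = (p - 3)*(p + 2)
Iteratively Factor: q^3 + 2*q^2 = (q)*(q^2 + 2*q) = q*(q + 2)*(q)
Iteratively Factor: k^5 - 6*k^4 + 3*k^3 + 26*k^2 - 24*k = (k)*(k^4 - 6*k^3 + 3*k^2 + 26*k - 24) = k*(k - 3)*(k^3 - 3*k^2 - 6*k + 8) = k*(k - 3)*(k + 2)*(k^2 - 5*k + 4) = k*(k - 4)*(k - 3)*(k + 2)*(k - 1)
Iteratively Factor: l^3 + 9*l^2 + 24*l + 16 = (l + 1)*(l^2 + 8*l + 16) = (l + 1)*(l + 4)*(l + 4)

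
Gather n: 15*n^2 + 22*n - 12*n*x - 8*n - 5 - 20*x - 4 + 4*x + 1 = 15*n^2 + n*(14 - 12*x) - 16*x - 8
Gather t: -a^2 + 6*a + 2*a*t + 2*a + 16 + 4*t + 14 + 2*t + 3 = -a^2 + 8*a + t*(2*a + 6) + 33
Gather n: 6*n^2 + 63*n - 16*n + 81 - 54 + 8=6*n^2 + 47*n + 35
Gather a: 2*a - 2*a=0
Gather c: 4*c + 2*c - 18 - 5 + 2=6*c - 21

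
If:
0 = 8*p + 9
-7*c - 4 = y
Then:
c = -y/7 - 4/7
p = -9/8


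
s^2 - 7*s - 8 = (s - 8)*(s + 1)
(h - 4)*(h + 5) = h^2 + h - 20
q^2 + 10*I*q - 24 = (q + 4*I)*(q + 6*I)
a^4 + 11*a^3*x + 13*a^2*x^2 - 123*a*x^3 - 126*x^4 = (a - 3*x)*(a + x)*(a + 6*x)*(a + 7*x)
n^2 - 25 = (n - 5)*(n + 5)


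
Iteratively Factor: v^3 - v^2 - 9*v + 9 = (v - 3)*(v^2 + 2*v - 3) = (v - 3)*(v + 3)*(v - 1)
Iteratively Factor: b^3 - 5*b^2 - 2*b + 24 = (b - 4)*(b^2 - b - 6) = (b - 4)*(b + 2)*(b - 3)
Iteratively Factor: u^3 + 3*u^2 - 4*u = (u)*(u^2 + 3*u - 4) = u*(u + 4)*(u - 1)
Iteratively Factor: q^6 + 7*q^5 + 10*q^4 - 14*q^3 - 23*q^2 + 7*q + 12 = (q - 1)*(q^5 + 8*q^4 + 18*q^3 + 4*q^2 - 19*q - 12) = (q - 1)*(q + 3)*(q^4 + 5*q^3 + 3*q^2 - 5*q - 4) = (q - 1)^2*(q + 3)*(q^3 + 6*q^2 + 9*q + 4) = (q - 1)^2*(q + 1)*(q + 3)*(q^2 + 5*q + 4) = (q - 1)^2*(q + 1)^2*(q + 3)*(q + 4)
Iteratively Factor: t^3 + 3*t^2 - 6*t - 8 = (t + 1)*(t^2 + 2*t - 8) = (t + 1)*(t + 4)*(t - 2)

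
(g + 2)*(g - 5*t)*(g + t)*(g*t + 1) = g^4*t - 4*g^3*t^2 + 2*g^3*t + g^3 - 5*g^2*t^3 - 8*g^2*t^2 - 4*g^2*t + 2*g^2 - 10*g*t^3 - 5*g*t^2 - 8*g*t - 10*t^2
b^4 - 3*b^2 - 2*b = b*(b - 2)*(b + 1)^2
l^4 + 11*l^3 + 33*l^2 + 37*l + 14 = (l + 1)^2*(l + 2)*(l + 7)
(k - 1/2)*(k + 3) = k^2 + 5*k/2 - 3/2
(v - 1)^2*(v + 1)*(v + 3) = v^4 + 2*v^3 - 4*v^2 - 2*v + 3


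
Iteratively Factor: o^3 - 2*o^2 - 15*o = (o + 3)*(o^2 - 5*o) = o*(o + 3)*(o - 5)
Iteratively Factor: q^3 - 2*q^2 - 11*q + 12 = (q - 4)*(q^2 + 2*q - 3) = (q - 4)*(q - 1)*(q + 3)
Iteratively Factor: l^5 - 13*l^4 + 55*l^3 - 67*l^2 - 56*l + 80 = (l + 1)*(l^4 - 14*l^3 + 69*l^2 - 136*l + 80) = (l - 5)*(l + 1)*(l^3 - 9*l^2 + 24*l - 16) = (l - 5)*(l - 1)*(l + 1)*(l^2 - 8*l + 16) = (l - 5)*(l - 4)*(l - 1)*(l + 1)*(l - 4)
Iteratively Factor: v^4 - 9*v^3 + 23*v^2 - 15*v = (v)*(v^3 - 9*v^2 + 23*v - 15) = v*(v - 1)*(v^2 - 8*v + 15) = v*(v - 5)*(v - 1)*(v - 3)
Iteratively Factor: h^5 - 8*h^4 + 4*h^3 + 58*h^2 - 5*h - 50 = (h - 5)*(h^4 - 3*h^3 - 11*h^2 + 3*h + 10) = (h - 5)*(h + 1)*(h^3 - 4*h^2 - 7*h + 10) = (h - 5)^2*(h + 1)*(h^2 + h - 2) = (h - 5)^2*(h + 1)*(h + 2)*(h - 1)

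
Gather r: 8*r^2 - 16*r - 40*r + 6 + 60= 8*r^2 - 56*r + 66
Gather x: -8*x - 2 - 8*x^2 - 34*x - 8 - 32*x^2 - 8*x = -40*x^2 - 50*x - 10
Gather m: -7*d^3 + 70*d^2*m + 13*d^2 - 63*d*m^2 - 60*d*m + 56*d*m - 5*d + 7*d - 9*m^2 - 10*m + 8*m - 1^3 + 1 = -7*d^3 + 13*d^2 + 2*d + m^2*(-63*d - 9) + m*(70*d^2 - 4*d - 2)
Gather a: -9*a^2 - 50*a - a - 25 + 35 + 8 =-9*a^2 - 51*a + 18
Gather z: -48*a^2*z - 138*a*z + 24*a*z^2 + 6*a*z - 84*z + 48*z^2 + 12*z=z^2*(24*a + 48) + z*(-48*a^2 - 132*a - 72)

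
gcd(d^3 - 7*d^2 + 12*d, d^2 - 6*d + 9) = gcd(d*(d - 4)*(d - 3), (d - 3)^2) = d - 3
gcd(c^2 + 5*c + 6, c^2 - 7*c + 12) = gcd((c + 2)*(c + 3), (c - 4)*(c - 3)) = 1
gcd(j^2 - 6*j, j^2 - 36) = j - 6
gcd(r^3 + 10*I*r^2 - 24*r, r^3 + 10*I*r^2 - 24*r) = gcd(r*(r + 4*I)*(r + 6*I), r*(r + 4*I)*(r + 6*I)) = r^3 + 10*I*r^2 - 24*r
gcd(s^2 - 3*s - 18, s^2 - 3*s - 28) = 1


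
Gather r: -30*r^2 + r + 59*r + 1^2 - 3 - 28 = -30*r^2 + 60*r - 30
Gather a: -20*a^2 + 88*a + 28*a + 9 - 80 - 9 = -20*a^2 + 116*a - 80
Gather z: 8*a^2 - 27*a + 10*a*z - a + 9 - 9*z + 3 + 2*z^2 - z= 8*a^2 - 28*a + 2*z^2 + z*(10*a - 10) + 12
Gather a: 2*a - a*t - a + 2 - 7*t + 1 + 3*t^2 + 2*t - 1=a*(1 - t) + 3*t^2 - 5*t + 2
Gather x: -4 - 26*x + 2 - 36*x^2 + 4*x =-36*x^2 - 22*x - 2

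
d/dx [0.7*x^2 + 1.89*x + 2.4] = 1.4*x + 1.89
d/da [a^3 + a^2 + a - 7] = 3*a^2 + 2*a + 1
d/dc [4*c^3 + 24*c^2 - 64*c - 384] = 12*c^2 + 48*c - 64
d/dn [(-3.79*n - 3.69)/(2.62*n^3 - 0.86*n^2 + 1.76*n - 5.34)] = (19.8596*n^3 + 25.744*n^2 - 6.3468*n + 26.733)/(6.8644*n^6 - 4.5064*n^5 + 9.962*n^4 - 31.0088*n^3 + 12.2824*n^2 - 18.7968*n + 28.5156)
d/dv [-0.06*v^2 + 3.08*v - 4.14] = 3.08 - 0.12*v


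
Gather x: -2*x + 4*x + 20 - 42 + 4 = 2*x - 18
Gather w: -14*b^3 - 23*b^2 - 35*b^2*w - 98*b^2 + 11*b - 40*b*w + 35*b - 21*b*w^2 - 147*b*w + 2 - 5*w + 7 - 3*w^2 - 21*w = -14*b^3 - 121*b^2 + 46*b + w^2*(-21*b - 3) + w*(-35*b^2 - 187*b - 26) + 9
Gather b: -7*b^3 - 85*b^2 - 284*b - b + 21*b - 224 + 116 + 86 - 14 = -7*b^3 - 85*b^2 - 264*b - 36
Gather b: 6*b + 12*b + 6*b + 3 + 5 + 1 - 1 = 24*b + 8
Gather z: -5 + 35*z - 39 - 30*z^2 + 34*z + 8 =-30*z^2 + 69*z - 36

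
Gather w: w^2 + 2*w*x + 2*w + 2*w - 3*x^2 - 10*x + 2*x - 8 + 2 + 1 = w^2 + w*(2*x + 4) - 3*x^2 - 8*x - 5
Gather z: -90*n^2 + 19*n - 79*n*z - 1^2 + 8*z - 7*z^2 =-90*n^2 + 19*n - 7*z^2 + z*(8 - 79*n) - 1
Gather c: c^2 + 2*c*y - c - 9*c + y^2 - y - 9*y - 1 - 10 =c^2 + c*(2*y - 10) + y^2 - 10*y - 11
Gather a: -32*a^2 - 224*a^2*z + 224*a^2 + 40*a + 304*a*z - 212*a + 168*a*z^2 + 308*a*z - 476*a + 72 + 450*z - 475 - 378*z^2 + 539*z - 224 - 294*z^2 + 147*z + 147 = a^2*(192 - 224*z) + a*(168*z^2 + 612*z - 648) - 672*z^2 + 1136*z - 480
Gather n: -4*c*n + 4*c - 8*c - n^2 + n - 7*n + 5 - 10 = -4*c - n^2 + n*(-4*c - 6) - 5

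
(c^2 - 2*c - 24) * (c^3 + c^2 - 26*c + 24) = c^5 - c^4 - 52*c^3 + 52*c^2 + 576*c - 576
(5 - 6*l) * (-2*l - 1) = 12*l^2 - 4*l - 5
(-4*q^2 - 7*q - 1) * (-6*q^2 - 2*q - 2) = 24*q^4 + 50*q^3 + 28*q^2 + 16*q + 2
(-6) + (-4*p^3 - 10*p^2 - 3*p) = -4*p^3 - 10*p^2 - 3*p - 6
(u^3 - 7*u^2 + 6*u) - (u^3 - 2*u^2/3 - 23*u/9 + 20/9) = -19*u^2/3 + 77*u/9 - 20/9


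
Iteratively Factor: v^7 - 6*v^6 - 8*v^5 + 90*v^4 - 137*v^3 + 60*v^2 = (v)*(v^6 - 6*v^5 - 8*v^4 + 90*v^3 - 137*v^2 + 60*v) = v*(v - 1)*(v^5 - 5*v^4 - 13*v^3 + 77*v^2 - 60*v) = v*(v - 1)*(v + 4)*(v^4 - 9*v^3 + 23*v^2 - 15*v) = v*(v - 3)*(v - 1)*(v + 4)*(v^3 - 6*v^2 + 5*v) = v*(v - 5)*(v - 3)*(v - 1)*(v + 4)*(v^2 - v) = v^2*(v - 5)*(v - 3)*(v - 1)*(v + 4)*(v - 1)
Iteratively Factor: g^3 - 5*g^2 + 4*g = (g)*(g^2 - 5*g + 4) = g*(g - 4)*(g - 1)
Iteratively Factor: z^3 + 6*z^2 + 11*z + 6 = (z + 2)*(z^2 + 4*z + 3) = (z + 1)*(z + 2)*(z + 3)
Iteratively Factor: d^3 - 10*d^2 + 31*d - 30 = (d - 2)*(d^2 - 8*d + 15) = (d - 5)*(d - 2)*(d - 3)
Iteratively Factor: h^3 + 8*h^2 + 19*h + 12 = (h + 4)*(h^2 + 4*h + 3) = (h + 3)*(h + 4)*(h + 1)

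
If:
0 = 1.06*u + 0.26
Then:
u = -0.25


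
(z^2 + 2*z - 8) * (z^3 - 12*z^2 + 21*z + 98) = z^5 - 10*z^4 - 11*z^3 + 236*z^2 + 28*z - 784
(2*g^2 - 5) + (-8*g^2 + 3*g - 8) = -6*g^2 + 3*g - 13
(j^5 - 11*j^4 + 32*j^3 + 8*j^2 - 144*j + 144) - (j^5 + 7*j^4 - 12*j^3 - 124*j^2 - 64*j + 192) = -18*j^4 + 44*j^3 + 132*j^2 - 80*j - 48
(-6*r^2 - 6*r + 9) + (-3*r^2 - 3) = -9*r^2 - 6*r + 6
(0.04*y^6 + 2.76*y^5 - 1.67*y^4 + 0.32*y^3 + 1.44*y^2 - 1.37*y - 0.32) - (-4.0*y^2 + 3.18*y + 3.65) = 0.04*y^6 + 2.76*y^5 - 1.67*y^4 + 0.32*y^3 + 5.44*y^2 - 4.55*y - 3.97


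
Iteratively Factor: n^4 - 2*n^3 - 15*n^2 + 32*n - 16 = (n - 4)*(n^3 + 2*n^2 - 7*n + 4) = (n - 4)*(n - 1)*(n^2 + 3*n - 4) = (n - 4)*(n - 1)^2*(n + 4)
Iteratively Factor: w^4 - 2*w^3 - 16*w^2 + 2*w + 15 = (w + 3)*(w^3 - 5*w^2 - w + 5) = (w - 5)*(w + 3)*(w^2 - 1) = (w - 5)*(w + 1)*(w + 3)*(w - 1)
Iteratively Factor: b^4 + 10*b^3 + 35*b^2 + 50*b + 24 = (b + 2)*(b^3 + 8*b^2 + 19*b + 12) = (b + 2)*(b + 4)*(b^2 + 4*b + 3) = (b + 1)*(b + 2)*(b + 4)*(b + 3)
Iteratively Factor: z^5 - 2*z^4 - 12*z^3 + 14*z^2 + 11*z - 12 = (z - 1)*(z^4 - z^3 - 13*z^2 + z + 12) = (z - 1)*(z + 1)*(z^3 - 2*z^2 - 11*z + 12) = (z - 1)*(z + 1)*(z + 3)*(z^2 - 5*z + 4) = (z - 1)^2*(z + 1)*(z + 3)*(z - 4)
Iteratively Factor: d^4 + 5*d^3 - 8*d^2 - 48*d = (d - 3)*(d^3 + 8*d^2 + 16*d) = (d - 3)*(d + 4)*(d^2 + 4*d) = d*(d - 3)*(d + 4)*(d + 4)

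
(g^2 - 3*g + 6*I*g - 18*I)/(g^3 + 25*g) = (g^2 + g*(-3 + 6*I) - 18*I)/(g^3 + 25*g)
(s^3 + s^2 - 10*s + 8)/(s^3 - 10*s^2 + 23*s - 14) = (s + 4)/(s - 7)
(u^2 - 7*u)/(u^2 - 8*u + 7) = u/(u - 1)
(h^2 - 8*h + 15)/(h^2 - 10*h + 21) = (h - 5)/(h - 7)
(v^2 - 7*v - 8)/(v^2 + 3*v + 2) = (v - 8)/(v + 2)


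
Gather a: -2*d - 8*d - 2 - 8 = -10*d - 10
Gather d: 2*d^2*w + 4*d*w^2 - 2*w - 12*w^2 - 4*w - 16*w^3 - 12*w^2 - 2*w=2*d^2*w + 4*d*w^2 - 16*w^3 - 24*w^2 - 8*w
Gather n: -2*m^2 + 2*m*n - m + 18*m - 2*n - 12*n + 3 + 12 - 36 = -2*m^2 + 17*m + n*(2*m - 14) - 21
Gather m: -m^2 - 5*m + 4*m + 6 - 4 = -m^2 - m + 2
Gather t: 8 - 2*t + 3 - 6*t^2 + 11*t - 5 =-6*t^2 + 9*t + 6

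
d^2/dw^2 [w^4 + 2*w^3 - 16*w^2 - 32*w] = 12*w^2 + 12*w - 32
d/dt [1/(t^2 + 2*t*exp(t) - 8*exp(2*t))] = 2*(-t*exp(t) - t + 8*exp(2*t) - exp(t))/(t^2 + 2*t*exp(t) - 8*exp(2*t))^2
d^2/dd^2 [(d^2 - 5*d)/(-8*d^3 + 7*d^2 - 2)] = 2*(-64*d^6 + 960*d^5 - 840*d^4 + 357*d^3 - 522*d^2 + 210*d - 4)/(512*d^9 - 1344*d^8 + 1176*d^7 + 41*d^6 - 672*d^5 + 294*d^4 + 96*d^3 - 84*d^2 + 8)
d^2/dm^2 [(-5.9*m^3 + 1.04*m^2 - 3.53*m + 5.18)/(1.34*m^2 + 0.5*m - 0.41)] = (1.4210854715202e-14*m^5 - 3.5527136788005e-15*m^4 - 23.503456*m^3 + 66.492504*m^2 + 3.236568*m + 7.184132)/(2.406104*m^6 + 2.6934*m^5 - 1.203588*m^4 - 1.5232*m^3 + 0.368262*m^2 + 0.25215*m - 0.068921)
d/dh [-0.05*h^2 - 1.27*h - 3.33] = -0.1*h - 1.27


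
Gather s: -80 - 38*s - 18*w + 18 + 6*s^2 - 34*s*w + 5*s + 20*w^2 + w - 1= 6*s^2 + s*(-34*w - 33) + 20*w^2 - 17*w - 63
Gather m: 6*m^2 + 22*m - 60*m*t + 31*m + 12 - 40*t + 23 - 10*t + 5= 6*m^2 + m*(53 - 60*t) - 50*t + 40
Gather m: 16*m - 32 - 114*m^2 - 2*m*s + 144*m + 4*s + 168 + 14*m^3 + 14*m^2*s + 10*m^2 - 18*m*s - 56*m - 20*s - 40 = 14*m^3 + m^2*(14*s - 104) + m*(104 - 20*s) - 16*s + 96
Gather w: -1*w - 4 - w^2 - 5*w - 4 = -w^2 - 6*w - 8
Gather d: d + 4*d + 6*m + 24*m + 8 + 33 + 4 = 5*d + 30*m + 45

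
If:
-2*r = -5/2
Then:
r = 5/4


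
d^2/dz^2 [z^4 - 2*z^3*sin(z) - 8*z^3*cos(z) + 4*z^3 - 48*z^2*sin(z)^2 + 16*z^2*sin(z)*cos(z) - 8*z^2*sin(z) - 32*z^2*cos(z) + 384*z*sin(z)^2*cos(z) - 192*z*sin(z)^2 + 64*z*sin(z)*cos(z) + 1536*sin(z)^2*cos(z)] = 2*z^3*sin(z) + 8*z^3*cos(z) + 56*z^2*sin(z) - 32*z^2*sin(2*z) + 20*z^2*cos(z) - 96*z^2*cos(2*z) + 12*z^2 + 116*z*sin(z) - 320*sqrt(2)*z*sin(2*z + pi/4) - 176*z*cos(z) + 864*z*cos(3*z) + 24*z - 208*sin(z) - 368*sin(2*z) + 576*sin(3*z) - 448*cos(z) + 176*cos(2*z) + 3456*cos(3*z) - 48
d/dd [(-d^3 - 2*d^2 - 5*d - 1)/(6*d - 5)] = (-12*d^3 + 3*d^2 + 20*d + 31)/(36*d^2 - 60*d + 25)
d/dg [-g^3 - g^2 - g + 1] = -3*g^2 - 2*g - 1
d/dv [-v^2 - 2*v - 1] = -2*v - 2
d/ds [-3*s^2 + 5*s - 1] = 5 - 6*s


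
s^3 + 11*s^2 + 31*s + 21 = (s + 1)*(s + 3)*(s + 7)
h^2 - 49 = (h - 7)*(h + 7)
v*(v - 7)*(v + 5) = v^3 - 2*v^2 - 35*v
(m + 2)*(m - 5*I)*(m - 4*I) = m^3 + 2*m^2 - 9*I*m^2 - 20*m - 18*I*m - 40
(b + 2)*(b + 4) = b^2 + 6*b + 8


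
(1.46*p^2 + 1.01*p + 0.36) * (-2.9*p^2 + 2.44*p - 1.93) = -4.234*p^4 + 0.6334*p^3 - 1.3974*p^2 - 1.0709*p - 0.6948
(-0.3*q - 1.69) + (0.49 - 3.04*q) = -3.34*q - 1.2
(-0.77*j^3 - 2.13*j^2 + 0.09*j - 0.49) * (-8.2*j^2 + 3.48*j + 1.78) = 6.314*j^5 + 14.7864*j^4 - 9.521*j^3 + 0.5398*j^2 - 1.545*j - 0.8722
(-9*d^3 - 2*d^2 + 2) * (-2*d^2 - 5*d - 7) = 18*d^5 + 49*d^4 + 73*d^3 + 10*d^2 - 10*d - 14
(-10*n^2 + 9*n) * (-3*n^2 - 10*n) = 30*n^4 + 73*n^3 - 90*n^2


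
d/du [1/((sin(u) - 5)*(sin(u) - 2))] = (7 - 2*sin(u))*cos(u)/((sin(u) - 5)^2*(sin(u) - 2)^2)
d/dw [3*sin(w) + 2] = 3*cos(w)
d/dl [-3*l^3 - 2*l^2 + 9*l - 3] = -9*l^2 - 4*l + 9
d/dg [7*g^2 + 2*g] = 14*g + 2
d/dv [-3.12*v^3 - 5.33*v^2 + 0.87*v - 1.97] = -9.36*v^2 - 10.66*v + 0.87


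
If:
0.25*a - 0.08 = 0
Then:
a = 0.32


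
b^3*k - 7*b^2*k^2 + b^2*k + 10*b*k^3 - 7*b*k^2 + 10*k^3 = (b - 5*k)*(b - 2*k)*(b*k + k)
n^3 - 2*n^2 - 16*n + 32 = (n - 4)*(n - 2)*(n + 4)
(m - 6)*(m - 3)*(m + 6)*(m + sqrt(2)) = m^4 - 3*m^3 + sqrt(2)*m^3 - 36*m^2 - 3*sqrt(2)*m^2 - 36*sqrt(2)*m + 108*m + 108*sqrt(2)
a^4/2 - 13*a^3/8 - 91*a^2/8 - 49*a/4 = a*(a/2 + 1)*(a - 7)*(a + 7/4)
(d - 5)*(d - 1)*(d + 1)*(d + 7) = d^4 + 2*d^3 - 36*d^2 - 2*d + 35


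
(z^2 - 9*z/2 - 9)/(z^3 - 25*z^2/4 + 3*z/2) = 2*(2*z + 3)/(z*(4*z - 1))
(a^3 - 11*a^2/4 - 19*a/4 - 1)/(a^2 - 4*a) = a + 5/4 + 1/(4*a)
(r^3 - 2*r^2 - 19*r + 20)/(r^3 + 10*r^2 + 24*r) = (r^2 - 6*r + 5)/(r*(r + 6))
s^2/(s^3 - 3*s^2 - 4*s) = s/(s^2 - 3*s - 4)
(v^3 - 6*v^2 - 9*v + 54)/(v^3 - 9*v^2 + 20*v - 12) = (v^2 - 9)/(v^2 - 3*v + 2)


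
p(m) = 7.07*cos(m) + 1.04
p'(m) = -7.07*sin(m)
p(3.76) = -4.72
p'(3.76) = 4.10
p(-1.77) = -0.36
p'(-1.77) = 6.93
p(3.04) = -5.99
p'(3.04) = -0.72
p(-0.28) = 7.83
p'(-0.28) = 1.95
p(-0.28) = 7.83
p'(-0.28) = 1.95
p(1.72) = -0.01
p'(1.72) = -6.99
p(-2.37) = -4.03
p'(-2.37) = 4.93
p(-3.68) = -5.03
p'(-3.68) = -3.63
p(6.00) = 7.83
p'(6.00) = 1.98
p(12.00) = 7.01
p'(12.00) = 3.79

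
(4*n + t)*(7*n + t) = 28*n^2 + 11*n*t + t^2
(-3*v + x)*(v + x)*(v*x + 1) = -3*v^3*x - 2*v^2*x^2 - 3*v^2 + v*x^3 - 2*v*x + x^2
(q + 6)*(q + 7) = q^2 + 13*q + 42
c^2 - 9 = (c - 3)*(c + 3)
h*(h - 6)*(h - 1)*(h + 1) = h^4 - 6*h^3 - h^2 + 6*h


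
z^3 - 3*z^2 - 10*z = z*(z - 5)*(z + 2)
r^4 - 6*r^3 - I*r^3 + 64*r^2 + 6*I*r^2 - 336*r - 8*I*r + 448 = (r - 4)*(r - 2)*(r - 8*I)*(r + 7*I)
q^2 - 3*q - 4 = (q - 4)*(q + 1)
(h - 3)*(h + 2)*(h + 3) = h^3 + 2*h^2 - 9*h - 18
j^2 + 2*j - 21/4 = (j - 3/2)*(j + 7/2)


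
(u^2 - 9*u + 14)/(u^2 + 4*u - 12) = (u - 7)/(u + 6)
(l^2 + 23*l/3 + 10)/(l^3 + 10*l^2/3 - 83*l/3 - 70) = (3*l + 5)/(3*l^2 - 8*l - 35)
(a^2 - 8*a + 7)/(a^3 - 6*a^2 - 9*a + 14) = 1/(a + 2)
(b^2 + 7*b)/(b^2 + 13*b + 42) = b/(b + 6)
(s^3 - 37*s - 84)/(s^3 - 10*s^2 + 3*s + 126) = (s + 4)/(s - 6)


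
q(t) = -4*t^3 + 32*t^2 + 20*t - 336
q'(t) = -12*t^2 + 64*t + 20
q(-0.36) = -338.87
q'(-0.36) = -4.60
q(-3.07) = 19.93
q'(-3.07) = -289.58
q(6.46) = 50.27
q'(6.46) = -67.34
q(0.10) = -333.68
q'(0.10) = 26.28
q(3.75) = -21.94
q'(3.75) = 91.25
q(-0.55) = -336.65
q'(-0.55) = -18.83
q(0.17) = -331.69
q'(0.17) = 30.53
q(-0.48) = -337.78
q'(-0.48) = -13.48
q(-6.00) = 1560.00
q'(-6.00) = -796.00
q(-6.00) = 1560.00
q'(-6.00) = -796.00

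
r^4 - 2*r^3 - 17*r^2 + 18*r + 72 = (r - 4)*(r - 3)*(r + 2)*(r + 3)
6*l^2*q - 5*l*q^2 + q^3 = q*(-3*l + q)*(-2*l + q)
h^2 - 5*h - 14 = (h - 7)*(h + 2)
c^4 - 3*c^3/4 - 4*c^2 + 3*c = c*(c - 2)*(c - 3/4)*(c + 2)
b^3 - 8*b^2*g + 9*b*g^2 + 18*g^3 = (b - 6*g)*(b - 3*g)*(b + g)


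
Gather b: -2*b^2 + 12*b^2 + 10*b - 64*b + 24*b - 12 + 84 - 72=10*b^2 - 30*b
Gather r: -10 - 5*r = -5*r - 10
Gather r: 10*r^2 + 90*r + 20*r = 10*r^2 + 110*r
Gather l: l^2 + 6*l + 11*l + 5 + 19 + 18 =l^2 + 17*l + 42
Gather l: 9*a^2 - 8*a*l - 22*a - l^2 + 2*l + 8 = 9*a^2 - 22*a - l^2 + l*(2 - 8*a) + 8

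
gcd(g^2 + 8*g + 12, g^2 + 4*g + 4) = g + 2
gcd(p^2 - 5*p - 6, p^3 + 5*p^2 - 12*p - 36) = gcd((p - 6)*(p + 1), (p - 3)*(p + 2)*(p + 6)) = 1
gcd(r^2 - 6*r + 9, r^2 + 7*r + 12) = 1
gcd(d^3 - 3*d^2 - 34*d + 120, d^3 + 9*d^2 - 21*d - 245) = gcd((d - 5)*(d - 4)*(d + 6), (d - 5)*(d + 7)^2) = d - 5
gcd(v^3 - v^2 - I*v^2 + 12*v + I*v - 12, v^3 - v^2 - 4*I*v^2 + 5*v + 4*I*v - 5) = v - 1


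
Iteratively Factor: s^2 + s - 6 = (s - 2)*(s + 3)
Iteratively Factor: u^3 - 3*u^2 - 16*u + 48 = (u - 4)*(u^2 + u - 12) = (u - 4)*(u - 3)*(u + 4)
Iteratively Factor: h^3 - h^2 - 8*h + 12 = (h - 2)*(h^2 + h - 6) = (h - 2)*(h + 3)*(h - 2)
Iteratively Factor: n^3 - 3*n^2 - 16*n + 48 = (n - 4)*(n^2 + n - 12) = (n - 4)*(n + 4)*(n - 3)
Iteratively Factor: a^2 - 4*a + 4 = (a - 2)*(a - 2)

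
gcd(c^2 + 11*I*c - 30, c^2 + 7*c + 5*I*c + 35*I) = c + 5*I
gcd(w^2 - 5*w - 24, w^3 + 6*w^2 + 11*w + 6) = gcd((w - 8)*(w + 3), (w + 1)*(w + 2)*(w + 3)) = w + 3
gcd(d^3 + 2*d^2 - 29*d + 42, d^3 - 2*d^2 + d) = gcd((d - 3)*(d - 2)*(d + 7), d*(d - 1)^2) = 1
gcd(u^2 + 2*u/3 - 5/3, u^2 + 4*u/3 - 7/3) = u - 1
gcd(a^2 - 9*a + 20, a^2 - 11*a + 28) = a - 4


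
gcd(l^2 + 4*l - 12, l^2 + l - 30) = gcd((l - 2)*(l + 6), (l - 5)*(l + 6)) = l + 6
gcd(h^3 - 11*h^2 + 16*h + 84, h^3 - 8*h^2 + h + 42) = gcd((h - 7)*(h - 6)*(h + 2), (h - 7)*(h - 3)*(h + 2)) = h^2 - 5*h - 14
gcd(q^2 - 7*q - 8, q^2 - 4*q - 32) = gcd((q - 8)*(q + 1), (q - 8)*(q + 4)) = q - 8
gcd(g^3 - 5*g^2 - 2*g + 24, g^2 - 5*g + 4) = g - 4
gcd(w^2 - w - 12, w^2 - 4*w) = w - 4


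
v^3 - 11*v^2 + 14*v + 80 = (v - 8)*(v - 5)*(v + 2)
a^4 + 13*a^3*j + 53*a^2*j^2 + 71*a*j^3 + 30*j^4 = (a + j)^2*(a + 5*j)*(a + 6*j)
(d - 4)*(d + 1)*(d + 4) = d^3 + d^2 - 16*d - 16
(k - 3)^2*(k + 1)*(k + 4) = k^4 - k^3 - 17*k^2 + 21*k + 36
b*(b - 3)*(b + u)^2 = b^4 + 2*b^3*u - 3*b^3 + b^2*u^2 - 6*b^2*u - 3*b*u^2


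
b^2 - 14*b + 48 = (b - 8)*(b - 6)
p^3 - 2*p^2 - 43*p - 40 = (p - 8)*(p + 1)*(p + 5)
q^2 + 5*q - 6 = (q - 1)*(q + 6)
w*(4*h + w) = 4*h*w + w^2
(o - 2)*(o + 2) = o^2 - 4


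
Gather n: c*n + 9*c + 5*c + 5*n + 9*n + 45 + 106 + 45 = 14*c + n*(c + 14) + 196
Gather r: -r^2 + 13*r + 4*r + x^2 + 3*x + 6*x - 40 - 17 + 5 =-r^2 + 17*r + x^2 + 9*x - 52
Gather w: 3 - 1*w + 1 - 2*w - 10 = -3*w - 6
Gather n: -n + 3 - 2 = 1 - n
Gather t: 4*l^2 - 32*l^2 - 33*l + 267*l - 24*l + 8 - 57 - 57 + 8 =-28*l^2 + 210*l - 98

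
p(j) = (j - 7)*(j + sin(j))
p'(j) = j + (j - 7)*(cos(j) + 1) + sin(j)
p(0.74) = -8.85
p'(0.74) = -9.47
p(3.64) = -10.62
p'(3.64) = 2.75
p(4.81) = -8.35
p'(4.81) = 1.41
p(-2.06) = 26.66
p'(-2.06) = -7.75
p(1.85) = -14.48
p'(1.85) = -0.92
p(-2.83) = 30.83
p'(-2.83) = -3.61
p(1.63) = -14.11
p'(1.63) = -2.42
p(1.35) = -13.14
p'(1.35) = -4.56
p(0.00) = 0.00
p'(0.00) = -14.00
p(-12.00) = 217.81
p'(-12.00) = -46.50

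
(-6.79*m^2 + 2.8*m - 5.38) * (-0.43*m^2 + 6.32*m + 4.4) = 2.9197*m^4 - 44.1168*m^3 - 9.8666*m^2 - 21.6816*m - 23.672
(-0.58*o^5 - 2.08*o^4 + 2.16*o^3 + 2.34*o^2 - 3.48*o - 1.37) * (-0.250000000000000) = 0.145*o^5 + 0.52*o^4 - 0.54*o^3 - 0.585*o^2 + 0.87*o + 0.3425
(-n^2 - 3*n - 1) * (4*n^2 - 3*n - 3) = -4*n^4 - 9*n^3 + 8*n^2 + 12*n + 3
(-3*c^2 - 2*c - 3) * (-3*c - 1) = 9*c^3 + 9*c^2 + 11*c + 3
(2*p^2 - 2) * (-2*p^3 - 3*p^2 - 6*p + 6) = -4*p^5 - 6*p^4 - 8*p^3 + 18*p^2 + 12*p - 12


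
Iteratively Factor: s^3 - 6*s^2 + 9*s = (s - 3)*(s^2 - 3*s) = s*(s - 3)*(s - 3)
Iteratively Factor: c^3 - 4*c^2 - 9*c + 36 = (c - 3)*(c^2 - c - 12) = (c - 3)*(c + 3)*(c - 4)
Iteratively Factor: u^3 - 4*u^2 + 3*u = (u - 3)*(u^2 - u) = (u - 3)*(u - 1)*(u)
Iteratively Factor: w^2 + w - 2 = (w - 1)*(w + 2)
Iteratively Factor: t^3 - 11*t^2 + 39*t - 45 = (t - 3)*(t^2 - 8*t + 15) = (t - 5)*(t - 3)*(t - 3)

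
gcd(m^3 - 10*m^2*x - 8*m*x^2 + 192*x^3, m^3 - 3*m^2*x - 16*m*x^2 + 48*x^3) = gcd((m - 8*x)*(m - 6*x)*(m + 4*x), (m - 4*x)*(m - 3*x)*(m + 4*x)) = m + 4*x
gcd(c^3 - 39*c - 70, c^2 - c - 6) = c + 2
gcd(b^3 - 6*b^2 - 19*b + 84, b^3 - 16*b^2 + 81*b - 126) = b^2 - 10*b + 21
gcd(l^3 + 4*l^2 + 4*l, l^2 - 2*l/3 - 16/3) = l + 2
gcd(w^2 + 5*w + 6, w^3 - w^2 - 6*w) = w + 2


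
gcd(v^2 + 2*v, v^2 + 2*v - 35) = 1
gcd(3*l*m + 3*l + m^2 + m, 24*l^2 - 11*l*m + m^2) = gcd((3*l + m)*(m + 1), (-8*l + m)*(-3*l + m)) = 1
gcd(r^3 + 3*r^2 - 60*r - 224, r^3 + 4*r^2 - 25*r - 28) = r + 7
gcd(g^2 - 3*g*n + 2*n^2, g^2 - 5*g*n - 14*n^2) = 1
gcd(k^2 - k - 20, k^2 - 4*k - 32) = k + 4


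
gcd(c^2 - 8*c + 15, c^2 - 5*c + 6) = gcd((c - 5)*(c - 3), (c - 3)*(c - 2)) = c - 3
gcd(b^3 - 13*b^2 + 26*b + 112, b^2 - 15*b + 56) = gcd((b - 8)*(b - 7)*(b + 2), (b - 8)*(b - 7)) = b^2 - 15*b + 56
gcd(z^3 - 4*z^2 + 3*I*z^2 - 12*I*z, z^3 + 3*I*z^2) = z^2 + 3*I*z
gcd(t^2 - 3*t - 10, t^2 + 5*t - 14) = 1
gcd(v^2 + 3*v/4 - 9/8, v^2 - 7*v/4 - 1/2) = 1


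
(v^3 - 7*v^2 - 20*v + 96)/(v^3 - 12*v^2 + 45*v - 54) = (v^2 - 4*v - 32)/(v^2 - 9*v + 18)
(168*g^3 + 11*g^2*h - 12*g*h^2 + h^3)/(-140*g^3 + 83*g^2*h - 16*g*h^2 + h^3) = (-24*g^2 - 5*g*h + h^2)/(20*g^2 - 9*g*h + h^2)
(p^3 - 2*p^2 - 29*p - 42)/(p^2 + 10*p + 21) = (p^2 - 5*p - 14)/(p + 7)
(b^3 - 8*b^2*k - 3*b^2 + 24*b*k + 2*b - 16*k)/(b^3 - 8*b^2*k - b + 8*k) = (b - 2)/(b + 1)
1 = 1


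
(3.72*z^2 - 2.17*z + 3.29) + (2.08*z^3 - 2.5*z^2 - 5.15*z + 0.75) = 2.08*z^3 + 1.22*z^2 - 7.32*z + 4.04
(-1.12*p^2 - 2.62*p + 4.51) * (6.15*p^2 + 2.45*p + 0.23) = -6.888*p^4 - 18.857*p^3 + 21.0599*p^2 + 10.4469*p + 1.0373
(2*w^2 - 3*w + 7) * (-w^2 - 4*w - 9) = -2*w^4 - 5*w^3 - 13*w^2 - w - 63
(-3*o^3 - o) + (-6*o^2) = -3*o^3 - 6*o^2 - o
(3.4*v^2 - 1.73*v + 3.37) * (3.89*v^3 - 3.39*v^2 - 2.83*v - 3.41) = 13.226*v^5 - 18.2557*v^4 + 9.352*v^3 - 18.1224*v^2 - 3.6378*v - 11.4917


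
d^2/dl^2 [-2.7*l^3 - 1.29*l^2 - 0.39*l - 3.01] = -16.2*l - 2.58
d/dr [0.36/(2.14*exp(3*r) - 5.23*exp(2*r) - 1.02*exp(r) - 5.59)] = (-2.3112*exp(2*r) + 3.7656*exp(r) + 0.3672)*exp(r)/(-2.14*exp(3*r) + 5.23*exp(2*r) + 1.02*exp(r) + 5.59)^2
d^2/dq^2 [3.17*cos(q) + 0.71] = -3.17*cos(q)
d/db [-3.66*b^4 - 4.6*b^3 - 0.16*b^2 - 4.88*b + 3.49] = -14.64*b^3 - 13.8*b^2 - 0.32*b - 4.88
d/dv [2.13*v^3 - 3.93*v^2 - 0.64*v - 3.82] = 6.39*v^2 - 7.86*v - 0.64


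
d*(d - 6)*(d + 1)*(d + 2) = d^4 - 3*d^3 - 16*d^2 - 12*d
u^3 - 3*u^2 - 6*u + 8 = (u - 4)*(u - 1)*(u + 2)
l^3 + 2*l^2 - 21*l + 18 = (l - 3)*(l - 1)*(l + 6)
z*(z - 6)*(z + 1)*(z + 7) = z^4 + 2*z^3 - 41*z^2 - 42*z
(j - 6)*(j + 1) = j^2 - 5*j - 6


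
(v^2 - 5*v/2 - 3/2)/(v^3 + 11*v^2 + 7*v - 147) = (v + 1/2)/(v^2 + 14*v + 49)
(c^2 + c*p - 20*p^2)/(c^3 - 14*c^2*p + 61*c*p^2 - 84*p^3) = (c + 5*p)/(c^2 - 10*c*p + 21*p^2)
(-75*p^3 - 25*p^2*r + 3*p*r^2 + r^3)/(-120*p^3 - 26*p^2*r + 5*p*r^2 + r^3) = (15*p^2 + 8*p*r + r^2)/(24*p^2 + 10*p*r + r^2)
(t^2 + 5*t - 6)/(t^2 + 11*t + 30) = (t - 1)/(t + 5)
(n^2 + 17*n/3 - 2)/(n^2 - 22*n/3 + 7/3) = (n + 6)/(n - 7)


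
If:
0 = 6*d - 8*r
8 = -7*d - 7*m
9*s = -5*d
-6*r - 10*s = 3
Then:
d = 54/19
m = -530/133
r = 81/38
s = -30/19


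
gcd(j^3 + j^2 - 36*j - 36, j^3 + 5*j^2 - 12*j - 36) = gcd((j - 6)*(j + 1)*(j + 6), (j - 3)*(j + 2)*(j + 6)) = j + 6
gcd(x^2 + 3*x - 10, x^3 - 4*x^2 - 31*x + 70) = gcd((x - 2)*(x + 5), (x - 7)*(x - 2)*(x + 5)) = x^2 + 3*x - 10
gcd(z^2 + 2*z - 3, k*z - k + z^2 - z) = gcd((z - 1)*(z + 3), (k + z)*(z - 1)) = z - 1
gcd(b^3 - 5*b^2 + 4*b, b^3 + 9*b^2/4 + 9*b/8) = b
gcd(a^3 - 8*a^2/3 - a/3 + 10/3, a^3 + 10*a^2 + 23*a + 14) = a + 1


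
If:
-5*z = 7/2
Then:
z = -7/10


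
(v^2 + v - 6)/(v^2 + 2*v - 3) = (v - 2)/(v - 1)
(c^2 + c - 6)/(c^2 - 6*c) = (c^2 + c - 6)/(c*(c - 6))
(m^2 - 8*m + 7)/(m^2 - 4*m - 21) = (m - 1)/(m + 3)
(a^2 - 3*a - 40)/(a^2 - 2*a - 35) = (a - 8)/(a - 7)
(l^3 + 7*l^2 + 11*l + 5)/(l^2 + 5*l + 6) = (l^3 + 7*l^2 + 11*l + 5)/(l^2 + 5*l + 6)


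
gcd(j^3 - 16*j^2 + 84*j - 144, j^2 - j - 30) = j - 6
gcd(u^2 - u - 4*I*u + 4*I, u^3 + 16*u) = u - 4*I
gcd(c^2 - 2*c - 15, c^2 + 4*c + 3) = c + 3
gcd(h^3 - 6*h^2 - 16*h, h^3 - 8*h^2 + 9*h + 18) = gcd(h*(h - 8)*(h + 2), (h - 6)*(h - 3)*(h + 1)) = 1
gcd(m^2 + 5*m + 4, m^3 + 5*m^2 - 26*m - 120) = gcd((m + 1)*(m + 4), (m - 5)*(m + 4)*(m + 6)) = m + 4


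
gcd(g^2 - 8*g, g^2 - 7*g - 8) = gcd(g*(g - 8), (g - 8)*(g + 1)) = g - 8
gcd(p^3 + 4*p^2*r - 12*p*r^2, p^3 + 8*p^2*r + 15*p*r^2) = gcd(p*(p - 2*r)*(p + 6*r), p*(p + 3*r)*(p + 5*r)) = p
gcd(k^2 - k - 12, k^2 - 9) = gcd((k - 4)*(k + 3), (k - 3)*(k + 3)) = k + 3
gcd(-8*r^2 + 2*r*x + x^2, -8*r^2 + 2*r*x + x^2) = -8*r^2 + 2*r*x + x^2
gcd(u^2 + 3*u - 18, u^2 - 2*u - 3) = u - 3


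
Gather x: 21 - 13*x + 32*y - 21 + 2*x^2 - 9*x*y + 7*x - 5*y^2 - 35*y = 2*x^2 + x*(-9*y - 6) - 5*y^2 - 3*y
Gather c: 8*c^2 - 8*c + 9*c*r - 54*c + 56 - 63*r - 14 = 8*c^2 + c*(9*r - 62) - 63*r + 42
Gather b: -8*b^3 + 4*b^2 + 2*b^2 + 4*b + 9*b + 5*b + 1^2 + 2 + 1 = -8*b^3 + 6*b^2 + 18*b + 4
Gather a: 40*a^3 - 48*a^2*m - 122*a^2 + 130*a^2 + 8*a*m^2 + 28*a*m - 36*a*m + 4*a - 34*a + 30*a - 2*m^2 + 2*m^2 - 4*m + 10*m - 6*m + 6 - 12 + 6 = 40*a^3 + a^2*(8 - 48*m) + a*(8*m^2 - 8*m)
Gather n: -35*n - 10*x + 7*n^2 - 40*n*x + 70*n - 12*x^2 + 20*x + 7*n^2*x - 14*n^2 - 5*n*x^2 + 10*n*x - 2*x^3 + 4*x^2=n^2*(7*x - 7) + n*(-5*x^2 - 30*x + 35) - 2*x^3 - 8*x^2 + 10*x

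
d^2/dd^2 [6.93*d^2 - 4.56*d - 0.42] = 13.8600000000000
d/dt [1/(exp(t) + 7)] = -exp(t)/(exp(t) + 7)^2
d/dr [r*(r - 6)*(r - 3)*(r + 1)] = 4*r^3 - 24*r^2 + 18*r + 18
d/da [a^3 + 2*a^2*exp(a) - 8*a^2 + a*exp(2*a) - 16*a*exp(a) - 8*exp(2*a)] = 2*a^2*exp(a) + 3*a^2 + 2*a*exp(2*a) - 12*a*exp(a) - 16*a - 15*exp(2*a) - 16*exp(a)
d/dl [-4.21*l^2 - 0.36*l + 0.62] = -8.42*l - 0.36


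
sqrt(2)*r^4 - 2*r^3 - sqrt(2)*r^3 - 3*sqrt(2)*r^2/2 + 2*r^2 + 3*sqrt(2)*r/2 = r*(r - 1)*(r - 3*sqrt(2)/2)*(sqrt(2)*r + 1)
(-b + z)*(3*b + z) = -3*b^2 + 2*b*z + z^2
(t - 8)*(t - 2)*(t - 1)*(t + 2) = t^4 - 9*t^3 + 4*t^2 + 36*t - 32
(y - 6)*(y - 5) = y^2 - 11*y + 30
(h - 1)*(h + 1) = h^2 - 1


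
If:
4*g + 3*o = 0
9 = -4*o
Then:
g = 27/16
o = -9/4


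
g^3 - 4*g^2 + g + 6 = (g - 3)*(g - 2)*(g + 1)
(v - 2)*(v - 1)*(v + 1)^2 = v^4 - v^3 - 3*v^2 + v + 2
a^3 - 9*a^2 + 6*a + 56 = (a - 7)*(a - 4)*(a + 2)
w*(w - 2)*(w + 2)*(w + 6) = w^4 + 6*w^3 - 4*w^2 - 24*w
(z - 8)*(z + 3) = z^2 - 5*z - 24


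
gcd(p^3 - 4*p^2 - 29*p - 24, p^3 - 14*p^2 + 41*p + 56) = p^2 - 7*p - 8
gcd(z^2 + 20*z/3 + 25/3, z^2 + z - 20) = z + 5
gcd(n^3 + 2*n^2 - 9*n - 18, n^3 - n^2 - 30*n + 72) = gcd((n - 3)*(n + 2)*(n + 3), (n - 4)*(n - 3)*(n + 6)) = n - 3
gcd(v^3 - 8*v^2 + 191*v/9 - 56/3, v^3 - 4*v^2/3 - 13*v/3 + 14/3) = v - 7/3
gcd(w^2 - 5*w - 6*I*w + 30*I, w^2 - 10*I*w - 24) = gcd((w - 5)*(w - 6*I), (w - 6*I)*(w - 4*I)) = w - 6*I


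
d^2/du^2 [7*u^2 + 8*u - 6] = 14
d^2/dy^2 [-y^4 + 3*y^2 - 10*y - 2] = 6 - 12*y^2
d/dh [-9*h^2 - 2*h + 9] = -18*h - 2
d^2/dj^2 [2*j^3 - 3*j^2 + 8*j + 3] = 12*j - 6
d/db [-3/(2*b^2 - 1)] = 12*b/(2*b^2 - 1)^2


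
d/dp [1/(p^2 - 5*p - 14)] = (5 - 2*p)/(-p^2 + 5*p + 14)^2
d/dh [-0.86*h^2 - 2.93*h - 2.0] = -1.72*h - 2.93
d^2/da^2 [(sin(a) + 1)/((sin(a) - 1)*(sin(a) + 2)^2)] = -(4*sin(a)^4 + 6*sin(a)^3 + 18*sin(a)^2 + 20*sin(a) + 6)/((sin(a) - 1)^2*(sin(a) + 2)^4)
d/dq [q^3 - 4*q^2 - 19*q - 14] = 3*q^2 - 8*q - 19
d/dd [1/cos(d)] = sin(d)/cos(d)^2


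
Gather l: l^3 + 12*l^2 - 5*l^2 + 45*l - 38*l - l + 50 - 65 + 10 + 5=l^3 + 7*l^2 + 6*l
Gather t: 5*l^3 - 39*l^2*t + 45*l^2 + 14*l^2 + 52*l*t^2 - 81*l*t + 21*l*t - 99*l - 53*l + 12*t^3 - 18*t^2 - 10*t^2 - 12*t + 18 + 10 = 5*l^3 + 59*l^2 - 152*l + 12*t^3 + t^2*(52*l - 28) + t*(-39*l^2 - 60*l - 12) + 28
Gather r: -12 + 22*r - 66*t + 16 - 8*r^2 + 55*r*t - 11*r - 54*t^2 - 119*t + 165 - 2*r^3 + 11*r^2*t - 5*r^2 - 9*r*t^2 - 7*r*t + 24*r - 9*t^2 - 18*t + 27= -2*r^3 + r^2*(11*t - 13) + r*(-9*t^2 + 48*t + 35) - 63*t^2 - 203*t + 196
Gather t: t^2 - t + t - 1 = t^2 - 1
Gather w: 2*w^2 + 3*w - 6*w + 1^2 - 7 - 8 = 2*w^2 - 3*w - 14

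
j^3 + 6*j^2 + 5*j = j*(j + 1)*(j + 5)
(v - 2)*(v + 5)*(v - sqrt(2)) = v^3 - sqrt(2)*v^2 + 3*v^2 - 10*v - 3*sqrt(2)*v + 10*sqrt(2)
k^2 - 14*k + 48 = (k - 8)*(k - 6)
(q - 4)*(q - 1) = q^2 - 5*q + 4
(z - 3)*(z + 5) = z^2 + 2*z - 15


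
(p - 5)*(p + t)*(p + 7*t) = p^3 + 8*p^2*t - 5*p^2 + 7*p*t^2 - 40*p*t - 35*t^2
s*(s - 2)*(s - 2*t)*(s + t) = s^4 - s^3*t - 2*s^3 - 2*s^2*t^2 + 2*s^2*t + 4*s*t^2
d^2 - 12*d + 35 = (d - 7)*(d - 5)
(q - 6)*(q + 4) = q^2 - 2*q - 24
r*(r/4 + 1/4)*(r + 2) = r^3/4 + 3*r^2/4 + r/2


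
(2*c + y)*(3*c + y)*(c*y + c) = 6*c^3*y + 6*c^3 + 5*c^2*y^2 + 5*c^2*y + c*y^3 + c*y^2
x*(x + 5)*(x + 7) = x^3 + 12*x^2 + 35*x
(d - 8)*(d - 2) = d^2 - 10*d + 16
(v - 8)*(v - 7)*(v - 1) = v^3 - 16*v^2 + 71*v - 56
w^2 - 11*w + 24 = (w - 8)*(w - 3)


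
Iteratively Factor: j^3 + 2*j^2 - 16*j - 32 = (j + 2)*(j^2 - 16) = (j + 2)*(j + 4)*(j - 4)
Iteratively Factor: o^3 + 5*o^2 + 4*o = (o + 4)*(o^2 + o) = o*(o + 4)*(o + 1)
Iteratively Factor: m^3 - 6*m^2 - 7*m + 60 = (m + 3)*(m^2 - 9*m + 20) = (m - 5)*(m + 3)*(m - 4)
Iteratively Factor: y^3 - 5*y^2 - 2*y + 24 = (y - 4)*(y^2 - y - 6) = (y - 4)*(y + 2)*(y - 3)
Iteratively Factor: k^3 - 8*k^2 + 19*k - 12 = (k - 4)*(k^2 - 4*k + 3) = (k - 4)*(k - 1)*(k - 3)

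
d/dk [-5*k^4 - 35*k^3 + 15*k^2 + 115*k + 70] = -20*k^3 - 105*k^2 + 30*k + 115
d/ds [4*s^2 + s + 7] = 8*s + 1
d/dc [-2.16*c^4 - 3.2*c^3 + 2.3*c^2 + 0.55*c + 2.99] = -8.64*c^3 - 9.6*c^2 + 4.6*c + 0.55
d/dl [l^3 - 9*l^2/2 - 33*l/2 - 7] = 3*l^2 - 9*l - 33/2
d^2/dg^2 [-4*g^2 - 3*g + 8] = -8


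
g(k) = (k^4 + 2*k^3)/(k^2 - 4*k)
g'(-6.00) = -6.96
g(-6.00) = 14.40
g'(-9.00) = -12.57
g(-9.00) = 43.62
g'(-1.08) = 0.12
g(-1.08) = -0.21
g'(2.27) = -21.54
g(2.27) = -12.72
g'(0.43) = -0.67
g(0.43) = -0.13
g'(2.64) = -40.62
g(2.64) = -23.78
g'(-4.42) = -4.19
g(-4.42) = 5.61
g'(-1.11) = 0.10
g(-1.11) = -0.21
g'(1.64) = -7.96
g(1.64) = -4.15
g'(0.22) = -0.28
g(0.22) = -0.03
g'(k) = (4 - 2*k)*(k^4 + 2*k^3)/(k^2 - 4*k)^2 + (4*k^3 + 6*k^2)/(k^2 - 4*k) = 2*k*(k^2 - 5*k - 8)/(k^2 - 8*k + 16)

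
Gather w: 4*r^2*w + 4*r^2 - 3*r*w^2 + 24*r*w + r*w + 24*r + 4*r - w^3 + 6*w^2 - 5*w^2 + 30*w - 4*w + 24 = 4*r^2 + 28*r - w^3 + w^2*(1 - 3*r) + w*(4*r^2 + 25*r + 26) + 24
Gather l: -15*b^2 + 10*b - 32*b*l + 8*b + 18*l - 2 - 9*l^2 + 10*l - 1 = -15*b^2 + 18*b - 9*l^2 + l*(28 - 32*b) - 3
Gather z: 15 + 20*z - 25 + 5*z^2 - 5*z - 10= 5*z^2 + 15*z - 20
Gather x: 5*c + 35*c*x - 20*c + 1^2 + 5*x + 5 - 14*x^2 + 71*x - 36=-15*c - 14*x^2 + x*(35*c + 76) - 30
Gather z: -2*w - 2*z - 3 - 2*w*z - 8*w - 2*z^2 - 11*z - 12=-10*w - 2*z^2 + z*(-2*w - 13) - 15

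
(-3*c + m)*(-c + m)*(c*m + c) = 3*c^3*m + 3*c^3 - 4*c^2*m^2 - 4*c^2*m + c*m^3 + c*m^2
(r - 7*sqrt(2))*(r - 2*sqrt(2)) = r^2 - 9*sqrt(2)*r + 28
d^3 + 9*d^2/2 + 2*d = d*(d + 1/2)*(d + 4)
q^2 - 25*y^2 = (q - 5*y)*(q + 5*y)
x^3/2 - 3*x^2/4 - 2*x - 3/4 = (x/2 + 1/2)*(x - 3)*(x + 1/2)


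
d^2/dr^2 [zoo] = 0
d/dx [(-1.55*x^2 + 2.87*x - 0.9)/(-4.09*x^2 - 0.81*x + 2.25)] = (12.9938*x^2 - 14.337*x + 5.7285)/(16.7281*x^4 + 6.6258*x^3 - 17.7489*x^2 - 3.645*x + 5.0625)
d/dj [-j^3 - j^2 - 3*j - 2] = -3*j^2 - 2*j - 3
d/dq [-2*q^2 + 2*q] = 2 - 4*q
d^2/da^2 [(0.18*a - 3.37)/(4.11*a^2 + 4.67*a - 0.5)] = ((26.0202 - 4.4388*a)*(4.11*a^2 + 4.67*a - 0.5) + (0.18*a - 3.37)*(8.22*a + 4.67)*(16.44*a + 9.34))/(4.11*a^2 + 4.67*a - 0.5)^3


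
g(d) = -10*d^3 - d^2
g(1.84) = -65.68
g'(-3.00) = -264.00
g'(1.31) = -54.10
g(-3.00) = 261.00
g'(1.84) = -105.25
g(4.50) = -931.50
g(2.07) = -92.98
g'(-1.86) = -100.07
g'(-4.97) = -731.09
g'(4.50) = -616.50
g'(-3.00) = -264.00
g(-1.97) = 72.57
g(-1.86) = 60.89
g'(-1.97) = -112.49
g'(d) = -30*d^2 - 2*d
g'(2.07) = -132.69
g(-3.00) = 261.00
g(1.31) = -24.20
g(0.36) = -0.60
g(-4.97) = 1202.93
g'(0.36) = -4.61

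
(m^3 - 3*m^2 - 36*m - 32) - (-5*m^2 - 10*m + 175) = m^3 + 2*m^2 - 26*m - 207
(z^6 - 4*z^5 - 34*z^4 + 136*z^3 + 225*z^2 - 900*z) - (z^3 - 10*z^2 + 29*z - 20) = z^6 - 4*z^5 - 34*z^4 + 135*z^3 + 235*z^2 - 929*z + 20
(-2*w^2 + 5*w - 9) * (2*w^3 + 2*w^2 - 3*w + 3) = -4*w^5 + 6*w^4 - 2*w^3 - 39*w^2 + 42*w - 27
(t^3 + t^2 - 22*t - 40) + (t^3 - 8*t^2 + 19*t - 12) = 2*t^3 - 7*t^2 - 3*t - 52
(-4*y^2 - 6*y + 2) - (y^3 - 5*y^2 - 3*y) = -y^3 + y^2 - 3*y + 2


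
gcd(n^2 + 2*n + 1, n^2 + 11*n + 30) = 1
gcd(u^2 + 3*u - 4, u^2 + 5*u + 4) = u + 4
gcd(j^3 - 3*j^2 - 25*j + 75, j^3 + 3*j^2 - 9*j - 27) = j - 3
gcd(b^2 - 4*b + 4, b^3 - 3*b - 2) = b - 2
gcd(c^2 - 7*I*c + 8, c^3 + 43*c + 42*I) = c + I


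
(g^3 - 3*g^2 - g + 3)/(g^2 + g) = g - 4 + 3/g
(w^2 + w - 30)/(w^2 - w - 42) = (w - 5)/(w - 7)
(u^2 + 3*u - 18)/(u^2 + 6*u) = (u - 3)/u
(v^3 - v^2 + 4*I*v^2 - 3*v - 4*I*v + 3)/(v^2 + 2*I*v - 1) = (v^2 + v*(-1 + 3*I) - 3*I)/(v + I)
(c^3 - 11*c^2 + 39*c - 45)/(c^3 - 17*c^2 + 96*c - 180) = (c^2 - 6*c + 9)/(c^2 - 12*c + 36)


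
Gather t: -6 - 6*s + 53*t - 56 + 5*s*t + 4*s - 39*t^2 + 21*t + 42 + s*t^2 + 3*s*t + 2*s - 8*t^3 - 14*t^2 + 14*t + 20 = -8*t^3 + t^2*(s - 53) + t*(8*s + 88)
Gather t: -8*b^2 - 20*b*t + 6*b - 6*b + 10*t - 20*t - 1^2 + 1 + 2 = -8*b^2 + t*(-20*b - 10) + 2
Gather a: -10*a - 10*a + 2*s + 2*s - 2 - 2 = -20*a + 4*s - 4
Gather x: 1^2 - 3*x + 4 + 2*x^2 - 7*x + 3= 2*x^2 - 10*x + 8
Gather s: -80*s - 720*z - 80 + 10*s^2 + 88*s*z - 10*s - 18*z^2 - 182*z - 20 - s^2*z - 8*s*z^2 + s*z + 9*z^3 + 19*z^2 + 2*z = s^2*(10 - z) + s*(-8*z^2 + 89*z - 90) + 9*z^3 + z^2 - 900*z - 100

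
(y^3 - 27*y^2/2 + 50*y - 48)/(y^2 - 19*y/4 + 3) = 2*(2*y^2 - 19*y + 24)/(4*y - 3)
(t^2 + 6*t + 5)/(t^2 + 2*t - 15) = (t + 1)/(t - 3)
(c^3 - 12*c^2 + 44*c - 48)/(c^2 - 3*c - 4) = (c^2 - 8*c + 12)/(c + 1)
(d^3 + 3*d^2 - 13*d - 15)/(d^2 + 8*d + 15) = (d^2 - 2*d - 3)/(d + 3)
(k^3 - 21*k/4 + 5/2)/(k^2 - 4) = (k^2 + 2*k - 5/4)/(k + 2)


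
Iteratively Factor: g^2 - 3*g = (g)*(g - 3)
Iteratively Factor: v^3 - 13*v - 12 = (v + 3)*(v^2 - 3*v - 4) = (v + 1)*(v + 3)*(v - 4)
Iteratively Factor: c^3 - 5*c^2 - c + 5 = (c - 5)*(c^2 - 1) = (c - 5)*(c - 1)*(c + 1)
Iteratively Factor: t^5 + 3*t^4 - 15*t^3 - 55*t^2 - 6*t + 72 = (t + 3)*(t^4 - 15*t^2 - 10*t + 24) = (t + 3)^2*(t^3 - 3*t^2 - 6*t + 8) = (t - 4)*(t + 3)^2*(t^2 + t - 2) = (t - 4)*(t - 1)*(t + 3)^2*(t + 2)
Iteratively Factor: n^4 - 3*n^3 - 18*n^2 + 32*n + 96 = (n - 4)*(n^3 + n^2 - 14*n - 24) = (n - 4)^2*(n^2 + 5*n + 6) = (n - 4)^2*(n + 3)*(n + 2)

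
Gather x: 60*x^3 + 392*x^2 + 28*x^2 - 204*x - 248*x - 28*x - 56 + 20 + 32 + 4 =60*x^3 + 420*x^2 - 480*x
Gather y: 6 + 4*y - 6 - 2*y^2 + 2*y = -2*y^2 + 6*y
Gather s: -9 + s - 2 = s - 11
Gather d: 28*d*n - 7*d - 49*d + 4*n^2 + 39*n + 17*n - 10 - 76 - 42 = d*(28*n - 56) + 4*n^2 + 56*n - 128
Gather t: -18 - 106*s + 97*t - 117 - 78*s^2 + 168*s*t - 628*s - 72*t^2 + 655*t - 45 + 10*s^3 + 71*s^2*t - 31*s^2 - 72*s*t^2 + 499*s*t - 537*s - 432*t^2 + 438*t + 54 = 10*s^3 - 109*s^2 - 1271*s + t^2*(-72*s - 504) + t*(71*s^2 + 667*s + 1190) - 126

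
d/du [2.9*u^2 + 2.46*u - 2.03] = 5.8*u + 2.46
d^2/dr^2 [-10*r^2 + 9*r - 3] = -20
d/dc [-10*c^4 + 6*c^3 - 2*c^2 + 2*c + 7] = -40*c^3 + 18*c^2 - 4*c + 2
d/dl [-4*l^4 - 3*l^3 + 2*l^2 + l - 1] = -16*l^3 - 9*l^2 + 4*l + 1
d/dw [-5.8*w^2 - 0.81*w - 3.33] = -11.6*w - 0.81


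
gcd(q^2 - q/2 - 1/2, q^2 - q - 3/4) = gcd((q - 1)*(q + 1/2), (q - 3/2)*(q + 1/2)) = q + 1/2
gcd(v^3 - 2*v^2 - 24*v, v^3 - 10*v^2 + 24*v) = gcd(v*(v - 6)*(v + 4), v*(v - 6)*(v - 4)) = v^2 - 6*v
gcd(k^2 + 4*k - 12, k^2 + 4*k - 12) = k^2 + 4*k - 12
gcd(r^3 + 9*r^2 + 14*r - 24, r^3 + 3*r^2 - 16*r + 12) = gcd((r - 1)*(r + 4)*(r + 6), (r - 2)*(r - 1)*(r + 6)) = r^2 + 5*r - 6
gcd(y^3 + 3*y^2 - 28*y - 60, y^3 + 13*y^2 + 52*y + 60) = y^2 + 8*y + 12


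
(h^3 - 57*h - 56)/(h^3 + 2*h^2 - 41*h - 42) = (h - 8)/(h - 6)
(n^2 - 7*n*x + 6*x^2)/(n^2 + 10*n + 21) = (n^2 - 7*n*x + 6*x^2)/(n^2 + 10*n + 21)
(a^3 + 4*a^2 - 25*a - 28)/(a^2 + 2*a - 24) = (a^2 + 8*a + 7)/(a + 6)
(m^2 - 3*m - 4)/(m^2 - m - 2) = (m - 4)/(m - 2)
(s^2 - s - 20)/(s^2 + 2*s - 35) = (s + 4)/(s + 7)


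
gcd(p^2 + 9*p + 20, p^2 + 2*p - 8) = p + 4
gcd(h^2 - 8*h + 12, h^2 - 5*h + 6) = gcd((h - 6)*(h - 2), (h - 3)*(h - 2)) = h - 2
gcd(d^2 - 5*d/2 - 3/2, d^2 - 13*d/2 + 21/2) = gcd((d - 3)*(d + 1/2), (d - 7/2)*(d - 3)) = d - 3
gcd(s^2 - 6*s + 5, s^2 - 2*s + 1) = s - 1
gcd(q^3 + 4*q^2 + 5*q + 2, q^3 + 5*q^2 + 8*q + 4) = q^2 + 3*q + 2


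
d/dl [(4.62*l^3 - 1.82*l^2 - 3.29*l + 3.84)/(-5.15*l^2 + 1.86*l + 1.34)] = (-23.793*l^4 + 17.1864*l^3 - 1.7563*l^2 + 34.6744*l - 11.551)/(26.5225*l^4 - 19.158*l^3 - 10.3424*l^2 + 4.9848*l + 1.7956)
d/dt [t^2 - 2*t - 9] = 2*t - 2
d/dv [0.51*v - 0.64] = 0.510000000000000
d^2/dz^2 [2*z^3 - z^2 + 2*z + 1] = 12*z - 2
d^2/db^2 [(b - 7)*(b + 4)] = 2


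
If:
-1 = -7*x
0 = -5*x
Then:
No Solution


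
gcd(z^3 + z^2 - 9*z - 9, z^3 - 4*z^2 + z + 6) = z^2 - 2*z - 3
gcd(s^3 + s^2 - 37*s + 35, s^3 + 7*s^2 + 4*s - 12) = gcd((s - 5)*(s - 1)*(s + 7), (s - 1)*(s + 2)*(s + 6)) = s - 1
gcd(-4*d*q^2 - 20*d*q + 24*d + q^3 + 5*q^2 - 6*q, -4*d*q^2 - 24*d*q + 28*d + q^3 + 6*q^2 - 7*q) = -4*d*q + 4*d + q^2 - q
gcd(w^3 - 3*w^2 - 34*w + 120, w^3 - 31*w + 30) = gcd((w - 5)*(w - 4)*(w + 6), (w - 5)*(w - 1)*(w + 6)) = w^2 + w - 30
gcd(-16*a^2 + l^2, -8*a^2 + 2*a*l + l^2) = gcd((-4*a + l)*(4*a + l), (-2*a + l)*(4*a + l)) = 4*a + l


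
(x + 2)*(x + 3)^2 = x^3 + 8*x^2 + 21*x + 18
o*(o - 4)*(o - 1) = o^3 - 5*o^2 + 4*o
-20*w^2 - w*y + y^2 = (-5*w + y)*(4*w + y)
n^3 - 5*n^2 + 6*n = n*(n - 3)*(n - 2)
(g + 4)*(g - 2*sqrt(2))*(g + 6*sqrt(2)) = g^3 + 4*g^2 + 4*sqrt(2)*g^2 - 24*g + 16*sqrt(2)*g - 96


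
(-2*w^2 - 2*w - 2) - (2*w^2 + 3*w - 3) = -4*w^2 - 5*w + 1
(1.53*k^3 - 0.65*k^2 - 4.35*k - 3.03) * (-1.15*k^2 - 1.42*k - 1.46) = -1.7595*k^5 - 1.4251*k^4 + 3.6917*k^3 + 10.6105*k^2 + 10.6536*k + 4.4238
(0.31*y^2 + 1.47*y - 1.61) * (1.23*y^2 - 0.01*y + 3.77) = 0.3813*y^4 + 1.805*y^3 - 0.8263*y^2 + 5.558*y - 6.0697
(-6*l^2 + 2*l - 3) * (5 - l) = 6*l^3 - 32*l^2 + 13*l - 15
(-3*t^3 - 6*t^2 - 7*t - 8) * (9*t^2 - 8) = -27*t^5 - 54*t^4 - 39*t^3 - 24*t^2 + 56*t + 64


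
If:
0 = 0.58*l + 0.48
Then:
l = -0.83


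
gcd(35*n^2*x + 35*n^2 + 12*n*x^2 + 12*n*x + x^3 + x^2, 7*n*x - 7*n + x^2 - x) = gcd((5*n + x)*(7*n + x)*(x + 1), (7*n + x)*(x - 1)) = 7*n + x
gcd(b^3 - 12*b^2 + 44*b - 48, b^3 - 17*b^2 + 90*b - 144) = b - 6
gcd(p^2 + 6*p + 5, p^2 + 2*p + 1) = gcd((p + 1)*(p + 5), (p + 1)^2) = p + 1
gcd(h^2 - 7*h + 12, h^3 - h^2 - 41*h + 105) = h - 3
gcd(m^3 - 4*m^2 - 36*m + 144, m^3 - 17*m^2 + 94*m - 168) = m^2 - 10*m + 24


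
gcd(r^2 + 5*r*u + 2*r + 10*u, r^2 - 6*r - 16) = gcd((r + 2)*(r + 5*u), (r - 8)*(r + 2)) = r + 2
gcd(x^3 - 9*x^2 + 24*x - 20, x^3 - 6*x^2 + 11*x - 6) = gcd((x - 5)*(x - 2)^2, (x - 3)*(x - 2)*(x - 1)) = x - 2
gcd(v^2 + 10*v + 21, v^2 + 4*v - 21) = v + 7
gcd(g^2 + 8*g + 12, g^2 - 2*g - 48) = g + 6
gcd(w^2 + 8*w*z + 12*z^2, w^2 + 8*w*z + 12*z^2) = w^2 + 8*w*z + 12*z^2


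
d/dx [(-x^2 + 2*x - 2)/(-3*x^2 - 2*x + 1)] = 2*(4*x^2 - 7*x - 1)/(9*x^4 + 12*x^3 - 2*x^2 - 4*x + 1)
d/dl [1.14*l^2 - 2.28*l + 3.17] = 2.28*l - 2.28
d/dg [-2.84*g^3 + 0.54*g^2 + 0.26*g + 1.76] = -8.52*g^2 + 1.08*g + 0.26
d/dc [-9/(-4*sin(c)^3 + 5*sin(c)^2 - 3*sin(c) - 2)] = 9*(-12*sin(c)^2 + 10*sin(c) - 3)*cos(c)/(4*sin(c)^3 - 5*sin(c)^2 + 3*sin(c) + 2)^2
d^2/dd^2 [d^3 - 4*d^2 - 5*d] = 6*d - 8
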